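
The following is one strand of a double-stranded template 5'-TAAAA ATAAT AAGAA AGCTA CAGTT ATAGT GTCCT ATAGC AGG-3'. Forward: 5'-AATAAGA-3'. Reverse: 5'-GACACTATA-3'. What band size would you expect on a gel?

26 bp

Forward primer AATAAGA is found on the top strand at positions 8–14.
The reverse primer's reverse complement is TATAGTGTC, which matches the template at positions 25–33.
Amplicon spans positions 8–33: 26 bp.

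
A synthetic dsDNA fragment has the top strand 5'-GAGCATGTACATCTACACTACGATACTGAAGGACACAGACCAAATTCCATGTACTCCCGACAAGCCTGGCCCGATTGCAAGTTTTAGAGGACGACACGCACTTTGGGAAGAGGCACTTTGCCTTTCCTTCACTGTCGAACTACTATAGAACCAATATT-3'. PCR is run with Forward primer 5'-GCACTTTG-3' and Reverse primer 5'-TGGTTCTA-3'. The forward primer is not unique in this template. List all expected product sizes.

56 bp, 41 bp

The forward primer GCACTTTG matches the top strand at positions 98–105, 113–120.
The reverse primer's reverse complement is TAGAACCA, matching at positions 146–153.
Each forward site pairs with the reverse site to give a product ending at position 153: sizes 56, 41 bp.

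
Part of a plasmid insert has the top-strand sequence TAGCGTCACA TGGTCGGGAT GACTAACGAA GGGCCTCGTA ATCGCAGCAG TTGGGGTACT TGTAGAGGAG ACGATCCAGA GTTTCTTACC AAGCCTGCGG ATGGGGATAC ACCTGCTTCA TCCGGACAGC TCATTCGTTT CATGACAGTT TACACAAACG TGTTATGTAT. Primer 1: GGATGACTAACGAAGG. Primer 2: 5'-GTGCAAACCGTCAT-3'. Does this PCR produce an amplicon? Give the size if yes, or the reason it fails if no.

No product — primer 2 has no binding site in the template.

Primer 2 (GTGCAAACCGTCAT) does not match the top strand, and its reverse complement ATGACGGTTTGCAC does not match either.
With no annealing site for primer 2, no amplification occurs.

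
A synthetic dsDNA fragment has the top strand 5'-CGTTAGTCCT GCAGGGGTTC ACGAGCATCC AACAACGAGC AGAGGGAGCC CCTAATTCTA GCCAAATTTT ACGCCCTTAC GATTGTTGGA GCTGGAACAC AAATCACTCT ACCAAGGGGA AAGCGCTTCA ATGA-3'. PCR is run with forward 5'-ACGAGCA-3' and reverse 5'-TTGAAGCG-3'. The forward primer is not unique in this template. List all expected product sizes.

The forward primer ACGAGCA matches the top strand at positions 21–27, 35–41.
The reverse primer's reverse complement is CGCTTCAA, matching at positions 124–131.
Each forward site pairs with the reverse site to give a product ending at position 131: sizes 111, 97 bp.

111 bp, 97 bp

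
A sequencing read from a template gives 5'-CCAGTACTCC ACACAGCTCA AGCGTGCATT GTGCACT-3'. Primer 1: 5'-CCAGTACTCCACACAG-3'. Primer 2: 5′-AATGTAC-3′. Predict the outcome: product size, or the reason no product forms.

Primer 2 (AATGTAC) does not match the top strand, and its reverse complement GTACATT does not match either.
With no annealing site for primer 2, no amplification occurs.

No product — primer 2 has no binding site in the template.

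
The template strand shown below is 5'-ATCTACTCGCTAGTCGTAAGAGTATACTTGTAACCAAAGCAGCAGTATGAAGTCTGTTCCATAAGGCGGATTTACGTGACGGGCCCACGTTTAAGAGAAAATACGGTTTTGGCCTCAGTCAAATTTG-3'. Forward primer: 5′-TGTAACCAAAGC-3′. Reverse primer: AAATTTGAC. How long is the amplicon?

98 bp

The forward primer matches the template at positions 29–40.
Reverse complement of the reverse primer: GTCAAATTT. This occurs on the top strand at positions 118–126.
Product length = (reverse-primer end) − (forward-primer start) + 1 = 126 − 29 + 1 = 98 bp.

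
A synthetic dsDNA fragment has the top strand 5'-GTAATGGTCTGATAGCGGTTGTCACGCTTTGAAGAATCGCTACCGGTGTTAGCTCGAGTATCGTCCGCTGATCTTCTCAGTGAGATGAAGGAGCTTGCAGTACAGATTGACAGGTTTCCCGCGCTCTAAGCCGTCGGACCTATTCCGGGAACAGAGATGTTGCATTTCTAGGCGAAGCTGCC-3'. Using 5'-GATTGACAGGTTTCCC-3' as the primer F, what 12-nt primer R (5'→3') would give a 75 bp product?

5'-AGCTTCGCCTAG-3'

The forward primer binds at positions 105–120, so a 75 bp product ends at position 105 + 75 − 1 = 179.
The reverse primer anneals to the top strand over positions 168–179, i.e. to CTAGGCGAAGCT.
Its sequence written 5'→3' is the reverse complement: AGCTTCGCCTAG.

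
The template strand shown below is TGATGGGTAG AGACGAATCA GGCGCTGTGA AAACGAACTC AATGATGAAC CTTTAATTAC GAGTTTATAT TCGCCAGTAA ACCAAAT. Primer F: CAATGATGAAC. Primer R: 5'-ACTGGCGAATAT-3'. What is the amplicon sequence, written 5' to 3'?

5'-CAATGATGAACCTTTAATTACGAGTTTATATTCGCCAGT-3'

Forward primer CAATGATGAAC is found on the top strand at positions 40–50.
Taking the reverse complement of ACTGGCGAATAT gives ATATTCGCCAGT, found at positions 67–78 on the template; the primer anneals here to the top strand with its 3' end pointing upstream.
The product is the template from position 40 through 78 (39 bp).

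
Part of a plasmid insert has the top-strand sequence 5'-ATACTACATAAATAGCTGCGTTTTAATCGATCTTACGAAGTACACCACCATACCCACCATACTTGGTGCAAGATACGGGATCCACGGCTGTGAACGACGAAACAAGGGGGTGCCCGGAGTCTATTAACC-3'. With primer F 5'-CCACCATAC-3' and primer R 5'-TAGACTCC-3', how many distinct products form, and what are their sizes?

The forward primer CCACCATAC matches the top strand at positions 45–53, 54–62.
The reverse primer's reverse complement is GGAGTCTA, matching at positions 116–123.
Each forward site pairs with the reverse site to give a product ending at position 123: sizes 79, 70 bp.

Two products: 79 bp, 70 bp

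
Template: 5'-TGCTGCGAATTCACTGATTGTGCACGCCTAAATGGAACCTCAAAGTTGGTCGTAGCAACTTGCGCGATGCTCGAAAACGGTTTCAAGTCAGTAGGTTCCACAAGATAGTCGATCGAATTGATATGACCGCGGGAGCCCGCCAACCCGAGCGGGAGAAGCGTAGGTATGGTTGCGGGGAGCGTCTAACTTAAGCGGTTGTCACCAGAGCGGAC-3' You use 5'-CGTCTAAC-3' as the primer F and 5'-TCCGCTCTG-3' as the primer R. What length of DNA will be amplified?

The forward primer matches the template at positions 180–187.
Reverse complement of the reverse primer: CAGAGCGGA. This occurs on the top strand at positions 203–211.
Amplicon spans positions 180–211: 32 bp.

32 bp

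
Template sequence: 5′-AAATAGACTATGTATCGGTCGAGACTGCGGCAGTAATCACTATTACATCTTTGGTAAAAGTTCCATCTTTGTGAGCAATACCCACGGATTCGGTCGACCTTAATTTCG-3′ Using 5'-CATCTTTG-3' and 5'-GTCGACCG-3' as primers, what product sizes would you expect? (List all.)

53 bp, 35 bp

The forward primer CATCTTTG matches the top strand at positions 46–53, 64–71.
The reverse primer's reverse complement is CGGTCGAC, matching at positions 91–98.
Each forward site pairs with the reverse site to give a product ending at position 98: sizes 53, 35 bp.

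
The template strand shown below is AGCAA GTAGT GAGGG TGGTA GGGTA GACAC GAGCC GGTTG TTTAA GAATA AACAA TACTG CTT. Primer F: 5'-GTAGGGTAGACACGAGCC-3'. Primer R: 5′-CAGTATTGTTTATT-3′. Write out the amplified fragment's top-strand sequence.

5'-GTAGGGTAGACACGAGCCGGTTGTTTAAGAATAAACAATACTG-3'

The forward primer matches the template at positions 18–35.
The reverse primer's reverse complement is AATAAACAATACTG, which matches the template at positions 47–60.
The product is the template from position 18 through 60 (43 bp).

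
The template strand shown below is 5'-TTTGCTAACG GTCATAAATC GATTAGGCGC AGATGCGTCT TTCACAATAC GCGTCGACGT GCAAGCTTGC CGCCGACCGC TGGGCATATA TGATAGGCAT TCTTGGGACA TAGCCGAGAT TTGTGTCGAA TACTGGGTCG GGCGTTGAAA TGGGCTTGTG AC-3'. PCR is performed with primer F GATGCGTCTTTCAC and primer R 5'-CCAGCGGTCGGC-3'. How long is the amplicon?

Scanning the template, GATGCGTCTTTCAC occurs at positions 32–45; this primer anneals to the bottom strand there with its 3' end pointing downstream.
The reverse primer's reverse complement is GCCGACCGCTGG, which matches the template at positions 72–83.
Amplicon spans positions 32–83: 52 bp.

52 bp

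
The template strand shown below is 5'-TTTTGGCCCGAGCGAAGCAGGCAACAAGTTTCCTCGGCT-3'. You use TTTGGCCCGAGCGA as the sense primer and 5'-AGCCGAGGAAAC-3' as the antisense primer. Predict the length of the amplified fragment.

Scanning the template, TTTGGCCCGAGCGA occurs at positions 2–15; this primer anneals to the bottom strand there with its 3' end pointing downstream.
Taking the reverse complement of AGCCGAGGAAAC gives GTTTCCTCGGCT, found at positions 28–39 on the template; the primer anneals here to the top strand with its 3' end pointing upstream.
The product runs from position 2 to position 39, so its length is 39 − 2 + 1 = 38 bp.

38 bp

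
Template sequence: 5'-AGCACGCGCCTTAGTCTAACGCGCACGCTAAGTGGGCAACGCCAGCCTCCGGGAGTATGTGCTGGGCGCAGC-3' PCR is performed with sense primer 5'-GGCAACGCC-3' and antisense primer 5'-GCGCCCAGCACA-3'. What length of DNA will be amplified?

Scanning the template, GGCAACGCC occurs at positions 35–43; this primer anneals to the bottom strand there with its 3' end pointing downstream.
Reverse complement of the reverse primer: TGTGCTGGGCGC. This occurs on the top strand at positions 58–69.
The product runs from position 35 to position 69, so its length is 69 − 35 + 1 = 35 bp.

35 bp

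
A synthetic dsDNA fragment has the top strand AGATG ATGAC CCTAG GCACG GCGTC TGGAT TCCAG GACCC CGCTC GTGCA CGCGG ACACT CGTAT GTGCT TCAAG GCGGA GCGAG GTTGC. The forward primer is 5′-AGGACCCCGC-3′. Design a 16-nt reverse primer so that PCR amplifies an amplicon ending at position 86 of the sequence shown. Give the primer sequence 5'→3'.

5'-CCTCGCTCCGCCTTGA-3'

The forward primer binds at positions 34–43; the product's 3' end on the top strand is position 86.
The reverse primer anneals to the top strand over positions 71–86, i.e. to TCAAGGCGGAGCGAGG.
Its sequence written 5'→3' is the reverse complement: CCTCGCTCCGCCTTGA.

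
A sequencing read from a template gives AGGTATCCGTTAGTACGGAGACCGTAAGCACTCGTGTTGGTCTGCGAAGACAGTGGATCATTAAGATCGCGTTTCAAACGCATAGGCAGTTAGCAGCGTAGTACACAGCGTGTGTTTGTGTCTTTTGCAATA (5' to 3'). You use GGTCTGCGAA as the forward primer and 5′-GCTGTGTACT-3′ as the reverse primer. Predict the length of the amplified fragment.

71 bp

Scanning the template, GGTCTGCGAA occurs at positions 39–48; this primer anneals to the bottom strand there with its 3' end pointing downstream.
Reverse complement of the reverse primer: AGTACACAGC. This occurs on the top strand at positions 100–109.
The product runs from position 39 to position 109, so its length is 109 − 39 + 1 = 71 bp.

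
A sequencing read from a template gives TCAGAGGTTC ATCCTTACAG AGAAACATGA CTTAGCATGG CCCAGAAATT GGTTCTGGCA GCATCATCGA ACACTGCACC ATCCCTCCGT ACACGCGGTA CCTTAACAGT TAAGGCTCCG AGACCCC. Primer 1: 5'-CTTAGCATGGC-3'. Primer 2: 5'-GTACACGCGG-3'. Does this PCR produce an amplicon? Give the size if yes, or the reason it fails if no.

No product — both primers anneal to the same strand and extend in the same direction.

Primer 1 (CTTAGCATGGC) matches the top strand at positions 31–41 (3' end points downstream).
Primer 2 (GTACACGCGG) also matches the top strand directly, at positions 89–98 — its reverse complement CCGCGTGTAC is not present.
Both primers anneal to the bottom strand with 3' ends pointing the same way, so neither can prime synthesis back toward the other.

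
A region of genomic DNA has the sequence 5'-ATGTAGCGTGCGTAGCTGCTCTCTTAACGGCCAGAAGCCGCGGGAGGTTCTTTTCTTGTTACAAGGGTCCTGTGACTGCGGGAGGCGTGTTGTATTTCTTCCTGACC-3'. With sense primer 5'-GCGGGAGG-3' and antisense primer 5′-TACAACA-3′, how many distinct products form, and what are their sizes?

The forward primer GCGGGAGG matches the top strand at positions 40–47, 78–85.
The reverse primer's reverse complement is TGTTGTA, matching at positions 88–94.
Each forward site pairs with the reverse site to give a product ending at position 94: sizes 55, 17 bp.

Two products: 55 bp, 17 bp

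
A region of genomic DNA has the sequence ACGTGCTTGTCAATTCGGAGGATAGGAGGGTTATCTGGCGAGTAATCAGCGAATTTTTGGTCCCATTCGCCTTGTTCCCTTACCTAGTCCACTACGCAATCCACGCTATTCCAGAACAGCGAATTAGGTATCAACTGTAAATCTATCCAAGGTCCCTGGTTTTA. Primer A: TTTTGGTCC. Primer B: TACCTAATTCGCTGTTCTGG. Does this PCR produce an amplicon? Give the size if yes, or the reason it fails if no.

Primer A (TTTTGGTCC) matches the top strand at positions 55–63; it acts as a forward primer.
Primer B's reverse complement is CCAGAACAGCGAATTAGGTA, matching the top strand at positions 111–130; it acts as a reverse primer.
The 3' ends face each other across positions 55–130, giving a 76 bp product.

Yes — a 76 bp product.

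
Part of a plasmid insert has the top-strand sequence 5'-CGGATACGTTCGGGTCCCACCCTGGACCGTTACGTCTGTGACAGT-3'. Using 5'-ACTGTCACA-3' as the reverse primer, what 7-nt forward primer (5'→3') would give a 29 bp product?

The reverse primer's reverse complement TGTGACAGT matches the template at positions 37–45, so the product ends at position 45.
A 29 bp product then starts at position 45 − 29 + 1 = 17.
The forward primer is identical to the top strand there: CCACCCT.

5'-CCACCCT-3'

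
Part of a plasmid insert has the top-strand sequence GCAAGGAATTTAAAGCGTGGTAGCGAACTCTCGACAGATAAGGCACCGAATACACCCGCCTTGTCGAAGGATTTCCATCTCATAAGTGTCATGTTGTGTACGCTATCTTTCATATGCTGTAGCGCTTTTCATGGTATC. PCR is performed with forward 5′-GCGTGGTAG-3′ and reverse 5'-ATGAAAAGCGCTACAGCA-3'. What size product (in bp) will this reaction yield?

118 bp

The forward primer matches the template at positions 15–23.
Taking the reverse complement of ATGAAAAGCGCTACAGCA gives TGCTGTAGCGCTTTTCAT, found at positions 115–132 on the template; the primer anneals here to the top strand with its 3' end pointing upstream.
Amplicon spans positions 15–132: 118 bp.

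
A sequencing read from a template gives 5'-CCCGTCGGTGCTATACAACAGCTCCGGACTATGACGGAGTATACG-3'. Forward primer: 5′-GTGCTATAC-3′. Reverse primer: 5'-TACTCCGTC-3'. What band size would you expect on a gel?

Forward primer GTGCTATAC is found on the top strand at positions 8–16.
Reverse complement of the reverse primer: GACGGAGTA. This occurs on the top strand at positions 33–41.
Product length = (reverse-primer end) − (forward-primer start) + 1 = 41 − 8 + 1 = 34 bp.

34 bp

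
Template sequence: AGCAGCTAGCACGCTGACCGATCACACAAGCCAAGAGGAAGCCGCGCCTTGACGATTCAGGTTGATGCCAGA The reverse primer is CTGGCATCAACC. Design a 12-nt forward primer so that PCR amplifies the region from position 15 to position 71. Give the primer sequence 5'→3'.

5'-TGACCGATCACA-3'

The reverse primer's reverse complement GGTTGATGCCAG matches the template at positions 60–71; the product starts at position 15.
The forward primer is identical to the top strand over positions 15–26: TGACCGATCACA.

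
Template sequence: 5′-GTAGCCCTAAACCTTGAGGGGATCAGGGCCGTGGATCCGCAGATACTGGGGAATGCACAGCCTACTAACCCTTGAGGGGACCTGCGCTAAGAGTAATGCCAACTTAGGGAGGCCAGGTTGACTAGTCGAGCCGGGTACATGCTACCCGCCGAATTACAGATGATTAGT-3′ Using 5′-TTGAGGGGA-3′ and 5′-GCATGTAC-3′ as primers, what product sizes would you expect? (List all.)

The forward primer TTGAGGGGA matches the top strand at positions 14–22, 72–80.
The reverse primer's reverse complement is GTACATGC, matching at positions 135–142.
Each forward site pairs with the reverse site to give a product ending at position 142: sizes 129, 71 bp.

129 bp, 71 bp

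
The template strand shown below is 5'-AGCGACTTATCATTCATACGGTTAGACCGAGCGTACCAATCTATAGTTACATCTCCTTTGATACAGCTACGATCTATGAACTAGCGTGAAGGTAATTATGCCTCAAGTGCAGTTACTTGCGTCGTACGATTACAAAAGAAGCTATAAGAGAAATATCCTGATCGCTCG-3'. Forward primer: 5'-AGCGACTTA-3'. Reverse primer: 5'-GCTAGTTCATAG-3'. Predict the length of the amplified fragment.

85 bp

The forward primer matches the template at positions 1–9.
Taking the reverse complement of GCTAGTTCATAG gives CTATGAACTAGC, found at positions 74–85 on the template; the primer anneals here to the top strand with its 3' end pointing upstream.
Product length = (reverse-primer end) − (forward-primer start) + 1 = 85 − 1 + 1 = 85 bp.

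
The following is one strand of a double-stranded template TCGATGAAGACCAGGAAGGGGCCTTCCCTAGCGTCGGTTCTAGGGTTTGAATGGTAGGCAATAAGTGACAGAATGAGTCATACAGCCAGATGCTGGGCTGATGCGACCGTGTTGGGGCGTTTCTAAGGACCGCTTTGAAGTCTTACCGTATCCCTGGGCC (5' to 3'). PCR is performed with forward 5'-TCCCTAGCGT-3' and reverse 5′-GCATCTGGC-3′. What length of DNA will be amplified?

Scanning the template, TCCCTAGCGT occurs at positions 25–34; this primer anneals to the bottom strand there with its 3' end pointing downstream.
The reverse primer's reverse complement is GCCAGATGC, which matches the template at positions 85–93.
The product runs from position 25 to position 93, so its length is 93 − 25 + 1 = 69 bp.

69 bp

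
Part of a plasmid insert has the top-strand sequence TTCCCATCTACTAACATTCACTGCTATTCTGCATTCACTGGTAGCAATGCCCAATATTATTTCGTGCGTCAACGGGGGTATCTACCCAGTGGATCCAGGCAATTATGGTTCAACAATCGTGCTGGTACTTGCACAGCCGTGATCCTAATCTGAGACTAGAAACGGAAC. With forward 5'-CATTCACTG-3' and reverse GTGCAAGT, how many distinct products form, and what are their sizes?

Two products: 120 bp, 103 bp

The forward primer CATTCACTG matches the top strand at positions 15–23, 32–40.
The reverse primer's reverse complement is ACTTGCAC, matching at positions 127–134.
Each forward site pairs with the reverse site to give a product ending at position 134: sizes 120, 103 bp.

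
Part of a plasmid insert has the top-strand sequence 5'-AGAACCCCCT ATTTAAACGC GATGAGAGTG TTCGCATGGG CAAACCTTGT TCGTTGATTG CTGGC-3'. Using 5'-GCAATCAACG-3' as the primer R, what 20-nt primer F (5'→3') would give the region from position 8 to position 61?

The reverse primer's reverse complement CGTTGATTGC matches the template at positions 52–61; the product starts at position 8.
The forward primer is identical to the top strand over positions 8–27: CCTATTTAAACGCGATGAGA.

5'-CCTATTTAAACGCGATGAGA-3'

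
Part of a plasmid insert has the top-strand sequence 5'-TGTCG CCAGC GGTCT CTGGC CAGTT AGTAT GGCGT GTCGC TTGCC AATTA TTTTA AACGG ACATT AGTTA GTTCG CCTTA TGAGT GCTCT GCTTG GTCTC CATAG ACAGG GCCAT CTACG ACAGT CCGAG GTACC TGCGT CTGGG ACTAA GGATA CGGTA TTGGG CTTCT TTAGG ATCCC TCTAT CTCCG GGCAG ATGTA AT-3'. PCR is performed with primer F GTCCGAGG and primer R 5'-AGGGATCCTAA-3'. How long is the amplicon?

58 bp

Scanning the template, GTCCGAGG occurs at positions 124–131; this primer anneals to the bottom strand there with its 3' end pointing downstream.
The reverse primer's reverse complement is TTAGGATCCCT, which matches the template at positions 171–181.
The product runs from position 124 to position 181, so its length is 181 − 124 + 1 = 58 bp.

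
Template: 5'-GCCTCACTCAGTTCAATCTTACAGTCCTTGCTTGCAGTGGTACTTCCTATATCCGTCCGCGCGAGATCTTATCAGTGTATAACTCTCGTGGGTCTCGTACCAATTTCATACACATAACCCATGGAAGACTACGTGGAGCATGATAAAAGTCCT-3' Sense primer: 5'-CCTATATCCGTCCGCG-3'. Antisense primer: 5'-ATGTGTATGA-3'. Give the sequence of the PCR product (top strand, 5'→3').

5'-CCTATATCCGTCCGCGCGAGATCTTATCAGTGTATAACTCTCGTGGGTCTCGTACCAATTTCATACACAT-3'

The forward primer matches the template at positions 46–61.
Reverse complement of the reverse primer: TCATACACAT. This occurs on the top strand at positions 106–115.
The product is the template from position 46 through 115 (70 bp).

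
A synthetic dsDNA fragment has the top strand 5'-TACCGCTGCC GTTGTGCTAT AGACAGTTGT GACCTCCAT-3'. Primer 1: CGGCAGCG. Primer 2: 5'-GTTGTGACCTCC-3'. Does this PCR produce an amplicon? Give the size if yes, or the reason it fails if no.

No product — the primers' 3' ends point away from each other.

Primer 1 (CGGCAGCG) has reverse complement CGCTGCCG, which matches the top strand at positions 4–11; primer 1 anneals to the top strand there with its 3' end pointing upstream toward position 4.
Primer 2 (GTTGTGACCTCC) matches the top strand directly at positions 26–37; it anneals to the bottom strand with its 3' end pointing downstream toward position 37.
The 3' ends diverge (primer 1 extends toward position 1, primer 2 toward position 39), so the primers never converge on a shared product.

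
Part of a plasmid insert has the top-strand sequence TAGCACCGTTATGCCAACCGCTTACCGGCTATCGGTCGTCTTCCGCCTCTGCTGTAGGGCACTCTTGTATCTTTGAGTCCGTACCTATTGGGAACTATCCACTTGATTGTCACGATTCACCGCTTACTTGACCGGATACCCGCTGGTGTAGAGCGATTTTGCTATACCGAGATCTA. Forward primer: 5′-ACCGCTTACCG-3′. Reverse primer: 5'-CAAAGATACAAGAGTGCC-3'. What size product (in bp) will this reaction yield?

59 bp

Scanning the template, ACCGCTTACCG occurs at positions 17–27; this primer anneals to the bottom strand there with its 3' end pointing downstream.
Reverse complement of the reverse primer: GGCACTCTTGTATCTTTG. This occurs on the top strand at positions 58–75.
Product length = (reverse-primer end) − (forward-primer start) + 1 = 75 − 17 + 1 = 59 bp.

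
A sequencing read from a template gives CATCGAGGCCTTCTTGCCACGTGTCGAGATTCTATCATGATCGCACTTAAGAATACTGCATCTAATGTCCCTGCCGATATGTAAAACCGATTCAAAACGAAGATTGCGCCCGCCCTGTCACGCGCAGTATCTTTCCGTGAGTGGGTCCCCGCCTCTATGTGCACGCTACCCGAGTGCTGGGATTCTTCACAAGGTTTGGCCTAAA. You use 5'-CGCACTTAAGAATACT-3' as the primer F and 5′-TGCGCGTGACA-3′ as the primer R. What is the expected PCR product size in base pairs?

Forward primer CGCACTTAAGAATACT is found on the top strand at positions 42–57.
The reverse primer's reverse complement is TGTCACGCGCA, which matches the template at positions 116–126.
Product length = (reverse-primer end) − (forward-primer start) + 1 = 126 − 42 + 1 = 85 bp.

85 bp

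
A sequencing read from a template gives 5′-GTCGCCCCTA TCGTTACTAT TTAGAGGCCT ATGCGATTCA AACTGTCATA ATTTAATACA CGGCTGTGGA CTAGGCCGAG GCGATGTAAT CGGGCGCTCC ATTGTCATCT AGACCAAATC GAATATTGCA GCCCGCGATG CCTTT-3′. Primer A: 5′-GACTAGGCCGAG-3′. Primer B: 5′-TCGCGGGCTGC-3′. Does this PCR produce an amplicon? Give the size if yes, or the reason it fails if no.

Yes — a 70 bp product.

Primer A (GACTAGGCCGAG) matches the top strand at positions 69–80; it acts as a forward primer.
Primer B's reverse complement is GCAGCCCGCGA, matching the top strand at positions 128–138; it acts as a reverse primer.
The 3' ends face each other across positions 69–138, giving a 70 bp product.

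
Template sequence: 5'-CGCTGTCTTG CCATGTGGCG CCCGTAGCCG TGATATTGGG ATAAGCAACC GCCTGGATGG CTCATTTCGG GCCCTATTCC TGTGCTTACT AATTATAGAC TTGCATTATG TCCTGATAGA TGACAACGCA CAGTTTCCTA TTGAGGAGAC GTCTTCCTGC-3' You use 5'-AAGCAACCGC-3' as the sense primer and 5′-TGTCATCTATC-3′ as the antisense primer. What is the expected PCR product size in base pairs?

Scanning the template, AAGCAACCGC occurs at positions 43–52; this primer anneals to the bottom strand there with its 3' end pointing downstream.
Taking the reverse complement of TGTCATCTATC gives GATAGATGACA, found at positions 115–125 on the template; the primer anneals here to the top strand with its 3' end pointing upstream.
Amplicon spans positions 43–125: 83 bp.

83 bp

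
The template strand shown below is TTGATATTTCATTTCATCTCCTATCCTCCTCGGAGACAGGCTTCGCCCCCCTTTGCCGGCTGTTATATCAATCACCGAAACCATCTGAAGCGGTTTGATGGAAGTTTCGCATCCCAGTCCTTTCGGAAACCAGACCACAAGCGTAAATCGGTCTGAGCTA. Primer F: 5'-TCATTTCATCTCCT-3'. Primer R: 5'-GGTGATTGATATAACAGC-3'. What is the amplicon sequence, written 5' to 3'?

Scanning the template, TCATTTCATCTCCT occurs at positions 9–22; this primer anneals to the bottom strand there with its 3' end pointing downstream.
Reverse complement of the reverse primer: GCTGTTATATCAATCACC. This occurs on the top strand at positions 59–76.
The product is the template from position 9 through 76 (68 bp).

5'-TCATTTCATCTCCTATCCTCCTCGGAGACAGGCTTCGCCCCCCTTTGCCGGCTGTTATATCAATCACC-3'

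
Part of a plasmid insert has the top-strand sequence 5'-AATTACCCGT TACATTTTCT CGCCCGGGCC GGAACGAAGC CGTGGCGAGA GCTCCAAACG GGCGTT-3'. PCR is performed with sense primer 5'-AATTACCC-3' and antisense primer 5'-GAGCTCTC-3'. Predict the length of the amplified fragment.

Scanning the template, AATTACCC occurs at positions 1–8; this primer anneals to the bottom strand there with its 3' end pointing downstream.
Taking the reverse complement of GAGCTCTC gives GAGAGCTC, found at positions 47–54 on the template; the primer anneals here to the top strand with its 3' end pointing upstream.
Product length = (reverse-primer end) − (forward-primer start) + 1 = 54 − 1 + 1 = 54 bp.

54 bp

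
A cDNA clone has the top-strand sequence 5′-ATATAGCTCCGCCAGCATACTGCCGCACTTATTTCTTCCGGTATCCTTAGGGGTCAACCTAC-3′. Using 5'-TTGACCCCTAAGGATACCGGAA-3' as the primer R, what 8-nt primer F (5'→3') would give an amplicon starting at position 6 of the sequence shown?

The reverse primer's reverse complement TTCCGGTATCCTTAGGGGTCAA matches the template at positions 36–57; the product starts at position 6.
The forward primer is identical to the top strand over positions 6–13: GCTCCGCC.

5'-GCTCCGCC-3'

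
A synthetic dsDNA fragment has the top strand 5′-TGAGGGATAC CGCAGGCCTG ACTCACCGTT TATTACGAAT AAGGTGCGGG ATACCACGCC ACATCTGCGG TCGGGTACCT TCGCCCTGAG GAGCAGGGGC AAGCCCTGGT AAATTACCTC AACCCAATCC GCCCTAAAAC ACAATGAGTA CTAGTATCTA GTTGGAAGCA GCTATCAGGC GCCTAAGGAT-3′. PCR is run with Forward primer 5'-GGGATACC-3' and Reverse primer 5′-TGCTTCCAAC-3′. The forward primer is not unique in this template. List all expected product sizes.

167 bp, 123 bp

The forward primer GGGATACC matches the top strand at positions 4–11, 48–55.
The reverse primer's reverse complement is GTTGGAAGCA, matching at positions 161–170.
Each forward site pairs with the reverse site to give a product ending at position 170: sizes 167, 123 bp.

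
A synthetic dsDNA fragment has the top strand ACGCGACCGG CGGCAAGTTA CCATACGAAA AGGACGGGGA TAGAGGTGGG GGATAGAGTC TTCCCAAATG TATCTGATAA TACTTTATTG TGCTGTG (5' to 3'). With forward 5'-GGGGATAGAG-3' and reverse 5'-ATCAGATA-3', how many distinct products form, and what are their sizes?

The forward primer GGGGATAGAG matches the top strand at positions 36–45, 49–58.
The reverse primer's reverse complement is TATCTGAT, matching at positions 71–78.
Each forward site pairs with the reverse site to give a product ending at position 78: sizes 43, 30 bp.

Two products: 43 bp, 30 bp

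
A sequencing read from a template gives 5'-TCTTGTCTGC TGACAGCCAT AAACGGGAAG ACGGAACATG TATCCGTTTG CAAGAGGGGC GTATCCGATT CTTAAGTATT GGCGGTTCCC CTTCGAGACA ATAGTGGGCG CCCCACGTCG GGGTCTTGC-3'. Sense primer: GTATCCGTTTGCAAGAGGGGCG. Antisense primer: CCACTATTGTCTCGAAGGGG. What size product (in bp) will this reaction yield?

68 bp

The forward primer matches the template at positions 40–61.
Taking the reverse complement of CCACTATTGTCTCGAAGGGG gives CCCCTTCGAGACAATAGTGG, found at positions 88–107 on the template; the primer anneals here to the top strand with its 3' end pointing upstream.
Amplicon spans positions 40–107: 68 bp.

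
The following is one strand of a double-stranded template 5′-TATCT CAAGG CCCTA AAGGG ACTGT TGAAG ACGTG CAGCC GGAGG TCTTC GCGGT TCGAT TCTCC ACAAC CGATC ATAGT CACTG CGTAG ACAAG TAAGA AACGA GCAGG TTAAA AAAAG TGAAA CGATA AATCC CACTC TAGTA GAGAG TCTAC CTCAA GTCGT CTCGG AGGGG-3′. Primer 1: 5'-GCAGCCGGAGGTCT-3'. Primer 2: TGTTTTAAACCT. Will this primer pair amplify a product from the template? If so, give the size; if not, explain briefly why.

Primer 2 (TGTTTTAAACCT) does not match the top strand, and its reverse complement AGGTTTAAAACA does not match either.
With no annealing site for primer 2, no amplification occurs.

No product — primer 2 has no binding site in the template.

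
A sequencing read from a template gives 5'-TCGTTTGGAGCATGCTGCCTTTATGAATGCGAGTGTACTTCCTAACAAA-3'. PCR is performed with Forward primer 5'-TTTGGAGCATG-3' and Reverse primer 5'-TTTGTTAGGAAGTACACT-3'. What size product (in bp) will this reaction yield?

Forward primer TTTGGAGCATG is found on the top strand at positions 4–14.
Reverse complement of the reverse primer: AGTGTACTTCCTAACAAA. This occurs on the top strand at positions 32–49.
Amplicon spans positions 4–49: 46 bp.

46 bp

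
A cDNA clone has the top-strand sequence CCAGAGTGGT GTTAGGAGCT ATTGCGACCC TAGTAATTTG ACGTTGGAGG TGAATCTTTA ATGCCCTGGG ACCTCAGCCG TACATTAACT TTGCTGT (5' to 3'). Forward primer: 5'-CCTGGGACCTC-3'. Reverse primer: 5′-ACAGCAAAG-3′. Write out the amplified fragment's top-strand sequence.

Forward primer CCTGGGACCTC is found on the top strand at positions 65–75.
Taking the reverse complement of ACAGCAAAG gives CTTTGCTGT, found at positions 89–97 on the template; the primer anneals here to the top strand with its 3' end pointing upstream.
The product is the template from position 65 through 97 (33 bp).

5'-CCTGGGACCTCAGCCGTACATTAACTTTGCTGT-3'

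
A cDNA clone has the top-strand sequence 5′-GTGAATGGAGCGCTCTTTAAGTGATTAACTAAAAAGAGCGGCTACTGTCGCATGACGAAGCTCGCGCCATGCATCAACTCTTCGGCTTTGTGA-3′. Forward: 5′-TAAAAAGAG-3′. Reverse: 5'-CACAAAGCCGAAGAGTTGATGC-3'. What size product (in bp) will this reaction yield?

The forward primer matches the template at positions 30–38.
Taking the reverse complement of CACAAAGCCGAAGAGTTGATGC gives GCATCAACTCTTCGGCTTTGTG, found at positions 71–92 on the template; the primer anneals here to the top strand with its 3' end pointing upstream.
Amplicon spans positions 30–92: 63 bp.

63 bp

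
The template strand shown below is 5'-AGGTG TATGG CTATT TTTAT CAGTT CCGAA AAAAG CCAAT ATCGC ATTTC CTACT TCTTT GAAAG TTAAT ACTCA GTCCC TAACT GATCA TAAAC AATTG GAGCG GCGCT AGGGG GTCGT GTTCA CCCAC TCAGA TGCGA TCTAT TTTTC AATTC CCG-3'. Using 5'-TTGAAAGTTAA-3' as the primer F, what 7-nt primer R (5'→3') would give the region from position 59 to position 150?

The product's 3' end on the top strand is position 150.
The reverse primer anneals to the top strand over positions 144–150, i.e. to ATTTTTC.
Its sequence written 5'→3' is the reverse complement: GAAAAAT.

5'-GAAAAAT-3'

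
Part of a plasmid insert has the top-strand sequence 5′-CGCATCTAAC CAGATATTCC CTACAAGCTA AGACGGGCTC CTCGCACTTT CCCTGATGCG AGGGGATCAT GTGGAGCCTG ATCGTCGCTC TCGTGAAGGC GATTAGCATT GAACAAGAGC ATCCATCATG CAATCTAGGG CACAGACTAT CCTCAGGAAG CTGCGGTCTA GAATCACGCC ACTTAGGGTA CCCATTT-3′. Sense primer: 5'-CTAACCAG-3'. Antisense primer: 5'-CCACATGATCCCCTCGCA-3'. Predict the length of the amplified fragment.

The forward primer matches the template at positions 6–13.
Taking the reverse complement of CCACATGATCCCCTCGCA gives TGCGAGGGGATCATGTGG, found at positions 57–74 on the template; the primer anneals here to the top strand with its 3' end pointing upstream.
The product runs from position 6 to position 74, so its length is 74 − 6 + 1 = 69 bp.

69 bp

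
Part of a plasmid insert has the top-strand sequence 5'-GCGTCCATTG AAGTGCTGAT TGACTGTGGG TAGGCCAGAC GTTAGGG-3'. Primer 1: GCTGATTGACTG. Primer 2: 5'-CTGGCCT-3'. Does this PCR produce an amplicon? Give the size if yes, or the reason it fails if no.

Primer 1 (GCTGATTGACTG) matches the top strand at positions 15–26; it acts as a forward primer.
Primer 2's reverse complement is AGGCCAG, matching the top strand at positions 32–38; it acts as a reverse primer.
The 3' ends face each other across positions 15–38, giving a 24 bp product.

Yes — a 24 bp product.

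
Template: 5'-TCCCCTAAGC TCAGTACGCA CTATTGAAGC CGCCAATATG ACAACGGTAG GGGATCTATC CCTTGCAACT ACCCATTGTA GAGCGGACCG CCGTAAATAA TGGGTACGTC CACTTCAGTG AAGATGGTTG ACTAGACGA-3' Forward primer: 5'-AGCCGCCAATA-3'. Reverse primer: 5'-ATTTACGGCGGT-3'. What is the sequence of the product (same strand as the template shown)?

5'-AGCCGCCAATATGACAACGGTAGGGGATCTATCCCTTGCAACTACCCATTGTAGAGCGGACCGCCGTAAAT-3'

The forward primer matches the template at positions 28–38.
The reverse primer's reverse complement is ACCGCCGTAAAT, which matches the template at positions 87–98.
The product is the template from position 28 through 98 (71 bp).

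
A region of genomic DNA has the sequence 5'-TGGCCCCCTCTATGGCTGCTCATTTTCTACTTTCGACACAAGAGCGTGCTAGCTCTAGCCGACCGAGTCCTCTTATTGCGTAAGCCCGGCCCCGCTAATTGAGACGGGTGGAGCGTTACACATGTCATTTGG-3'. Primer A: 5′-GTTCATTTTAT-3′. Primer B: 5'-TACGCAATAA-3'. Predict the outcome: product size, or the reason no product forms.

No product — primer A has no binding site in the template.

Primer A (GTTCATTTTAT) does not match the top strand, and its reverse complement ATAAAATGAAC does not match either.
With no annealing site for primer A, no amplification occurs.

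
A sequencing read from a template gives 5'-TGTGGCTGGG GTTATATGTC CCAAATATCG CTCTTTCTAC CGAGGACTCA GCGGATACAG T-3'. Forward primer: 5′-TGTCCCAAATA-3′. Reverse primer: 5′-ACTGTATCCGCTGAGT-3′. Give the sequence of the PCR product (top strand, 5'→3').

5'-TGTCCCAAATATCGCTCTTTCTACCGAGGACTCAGCGGATACAGT-3'

Scanning the template, TGTCCCAAATA occurs at positions 17–27; this primer anneals to the bottom strand there with its 3' end pointing downstream.
The reverse primer's reverse complement is ACTCAGCGGATACAGT, which matches the template at positions 46–61.
The product is the template from position 17 through 61 (45 bp).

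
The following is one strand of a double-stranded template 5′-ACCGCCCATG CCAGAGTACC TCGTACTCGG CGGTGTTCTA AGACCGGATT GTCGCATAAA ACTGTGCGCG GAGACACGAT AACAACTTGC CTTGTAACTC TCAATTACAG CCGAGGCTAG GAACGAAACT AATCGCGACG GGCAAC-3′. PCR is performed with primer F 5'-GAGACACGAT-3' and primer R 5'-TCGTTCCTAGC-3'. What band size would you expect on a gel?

Forward primer GAGACACGAT is found on the top strand at positions 71–80.
The reverse primer's reverse complement is GCTAGGAACGA, which matches the template at positions 116–126.
The product runs from position 71 to position 126, so its length is 126 − 71 + 1 = 56 bp.

56 bp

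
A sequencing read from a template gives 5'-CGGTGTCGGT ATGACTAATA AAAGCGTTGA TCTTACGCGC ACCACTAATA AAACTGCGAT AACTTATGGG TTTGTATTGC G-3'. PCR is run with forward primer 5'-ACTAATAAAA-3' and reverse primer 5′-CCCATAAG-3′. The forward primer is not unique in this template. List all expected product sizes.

The forward primer ACTAATAAAA matches the top strand at positions 14–23, 44–53.
The reverse primer's reverse complement is CTTATGGG, matching at positions 63–70.
Each forward site pairs with the reverse site to give a product ending at position 70: sizes 57, 27 bp.

57 bp, 27 bp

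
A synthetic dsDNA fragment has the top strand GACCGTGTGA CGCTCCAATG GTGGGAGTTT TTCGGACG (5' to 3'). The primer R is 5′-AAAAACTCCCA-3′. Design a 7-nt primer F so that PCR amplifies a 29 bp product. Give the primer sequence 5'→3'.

5'-CGTGTGA-3'

The reverse primer's reverse complement TGGGAGTTTTT matches the template at positions 22–32, so the product ends at position 32.
A 29 bp product then starts at position 32 − 29 + 1 = 4.
The forward primer is identical to the top strand there: CGTGTGA.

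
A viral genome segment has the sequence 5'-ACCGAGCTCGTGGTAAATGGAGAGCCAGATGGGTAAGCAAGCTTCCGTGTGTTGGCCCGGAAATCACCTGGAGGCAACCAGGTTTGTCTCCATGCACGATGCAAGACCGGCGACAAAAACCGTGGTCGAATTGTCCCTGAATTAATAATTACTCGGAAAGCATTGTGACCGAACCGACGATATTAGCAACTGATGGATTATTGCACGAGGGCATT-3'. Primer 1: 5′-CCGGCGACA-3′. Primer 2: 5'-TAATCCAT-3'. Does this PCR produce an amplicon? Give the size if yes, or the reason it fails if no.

Primer 1 (CCGGCGACA) matches the top strand at positions 107–115; it acts as a forward primer.
Primer 2's reverse complement is ATGGATTA, matching the top strand at positions 193–200; it acts as a reverse primer.
The 3' ends face each other across positions 107–200, giving a 94 bp product.

Yes — a 94 bp product.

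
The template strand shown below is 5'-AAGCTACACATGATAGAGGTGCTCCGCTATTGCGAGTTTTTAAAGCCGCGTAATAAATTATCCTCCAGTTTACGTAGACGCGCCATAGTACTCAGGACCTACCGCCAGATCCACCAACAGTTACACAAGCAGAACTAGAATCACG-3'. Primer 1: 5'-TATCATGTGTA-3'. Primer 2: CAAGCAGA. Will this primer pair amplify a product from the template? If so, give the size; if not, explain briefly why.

Primer 1 (TATCATGTGTA) has reverse complement TACACATGATA, which matches the top strand at positions 5–15; primer 1 anneals to the top strand there with its 3' end pointing upstream toward position 5.
Primer 2 (CAAGCAGA) matches the top strand directly at positions 126–133; it anneals to the bottom strand with its 3' end pointing downstream toward position 133.
The 3' ends diverge (primer 1 extends toward position 1, primer 2 toward position 145), so the primers never converge on a shared product.

No product — the primers' 3' ends point away from each other.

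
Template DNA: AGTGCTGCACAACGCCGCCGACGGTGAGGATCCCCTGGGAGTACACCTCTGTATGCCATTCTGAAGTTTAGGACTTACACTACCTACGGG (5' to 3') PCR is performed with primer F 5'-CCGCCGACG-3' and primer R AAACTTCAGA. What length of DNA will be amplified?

Forward primer CCGCCGACG is found on the top strand at positions 15–23.
The reverse primer's reverse complement is TCTGAAGTTT, which matches the template at positions 60–69.
The product runs from position 15 to position 69, so its length is 69 − 15 + 1 = 55 bp.

55 bp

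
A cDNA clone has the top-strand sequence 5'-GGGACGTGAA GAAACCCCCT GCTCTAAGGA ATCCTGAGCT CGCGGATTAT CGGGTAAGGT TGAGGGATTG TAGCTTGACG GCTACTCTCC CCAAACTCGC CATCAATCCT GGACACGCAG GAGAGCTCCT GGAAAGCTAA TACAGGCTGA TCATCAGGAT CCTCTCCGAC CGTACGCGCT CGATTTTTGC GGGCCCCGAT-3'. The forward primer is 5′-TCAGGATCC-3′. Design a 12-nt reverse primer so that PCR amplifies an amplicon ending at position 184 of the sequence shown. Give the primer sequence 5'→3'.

The forward primer binds at positions 154–162; the product's 3' end on the top strand is position 184.
The reverse primer anneals to the top strand over positions 173–184, i.e. to TACGCGCTCGAT.
Its sequence written 5'→3' is the reverse complement: ATCGAGCGCGTA.

5'-ATCGAGCGCGTA-3'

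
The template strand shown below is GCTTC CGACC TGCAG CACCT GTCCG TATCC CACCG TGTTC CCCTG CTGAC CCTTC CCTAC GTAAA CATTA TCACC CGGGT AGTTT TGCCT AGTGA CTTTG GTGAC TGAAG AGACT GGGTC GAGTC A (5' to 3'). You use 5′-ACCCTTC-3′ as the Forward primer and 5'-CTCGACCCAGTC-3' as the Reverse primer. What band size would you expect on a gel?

75 bp

Scanning the template, ACCCTTC occurs at positions 49–55; this primer anneals to the bottom strand there with its 3' end pointing downstream.
Taking the reverse complement of CTCGACCCAGTC gives GACTGGGTCGAG, found at positions 112–123 on the template; the primer anneals here to the top strand with its 3' end pointing upstream.
The product runs from position 49 to position 123, so its length is 123 − 49 + 1 = 75 bp.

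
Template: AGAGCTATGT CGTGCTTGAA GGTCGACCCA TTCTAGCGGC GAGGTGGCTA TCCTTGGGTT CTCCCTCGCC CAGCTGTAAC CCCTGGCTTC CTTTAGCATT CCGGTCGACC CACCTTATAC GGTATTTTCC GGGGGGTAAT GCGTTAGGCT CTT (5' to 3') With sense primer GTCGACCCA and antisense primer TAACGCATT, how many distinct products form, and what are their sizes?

The forward primer GTCGACCCA matches the top strand at positions 22–30, 104–112.
The reverse primer's reverse complement is AATGCGTTA, matching at positions 138–146.
Each forward site pairs with the reverse site to give a product ending at position 146: sizes 125, 43 bp.

Two products: 125 bp, 43 bp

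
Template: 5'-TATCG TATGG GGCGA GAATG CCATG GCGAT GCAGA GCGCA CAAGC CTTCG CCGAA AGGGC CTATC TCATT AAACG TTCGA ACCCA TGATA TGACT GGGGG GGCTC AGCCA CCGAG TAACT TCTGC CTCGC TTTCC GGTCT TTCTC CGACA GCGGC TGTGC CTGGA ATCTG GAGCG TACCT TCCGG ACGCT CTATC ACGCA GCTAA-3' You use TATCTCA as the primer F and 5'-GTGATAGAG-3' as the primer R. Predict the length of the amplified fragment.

Scanning the template, TATCTCA occurs at positions 62–68; this primer anneals to the bottom strand there with its 3' end pointing downstream.
Taking the reverse complement of GTGATAGAG gives CTCTATCAC, found at positions 189–197 on the template; the primer anneals here to the top strand with its 3' end pointing upstream.
Product length = (reverse-primer end) − (forward-primer start) + 1 = 197 − 62 + 1 = 136 bp.

136 bp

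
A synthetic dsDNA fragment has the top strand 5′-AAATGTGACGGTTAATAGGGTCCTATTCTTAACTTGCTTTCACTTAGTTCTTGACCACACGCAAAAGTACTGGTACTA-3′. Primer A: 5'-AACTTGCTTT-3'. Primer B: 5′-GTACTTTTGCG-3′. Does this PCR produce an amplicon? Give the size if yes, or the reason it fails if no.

Yes — a 40 bp product.

Primer A (AACTTGCTTT) matches the top strand at positions 31–40; it acts as a forward primer.
Primer B's reverse complement is CGCAAAAGTAC, matching the top strand at positions 60–70; it acts as a reverse primer.
The 3' ends face each other across positions 31–70, giving a 40 bp product.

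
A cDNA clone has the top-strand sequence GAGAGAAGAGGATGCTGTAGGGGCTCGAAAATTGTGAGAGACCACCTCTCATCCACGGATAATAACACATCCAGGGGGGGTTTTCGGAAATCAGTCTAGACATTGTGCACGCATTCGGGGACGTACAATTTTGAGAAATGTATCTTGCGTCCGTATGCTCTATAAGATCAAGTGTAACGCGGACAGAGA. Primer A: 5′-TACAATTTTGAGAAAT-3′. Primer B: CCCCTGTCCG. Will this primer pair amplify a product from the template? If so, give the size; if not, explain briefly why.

Primer B (CCCCTGTCCG) does not match the top strand, and its reverse complement CGGACAGGGG does not match either.
With no annealing site for primer B, no amplification occurs.

No product — primer B has no binding site in the template.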